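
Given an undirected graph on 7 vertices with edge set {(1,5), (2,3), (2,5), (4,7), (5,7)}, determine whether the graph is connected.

Step 1: Build adjacency list from edges:
  1: 5
  2: 3, 5
  3: 2
  4: 7
  5: 1, 2, 7
  6: (none)
  7: 4, 5

Step 2: Run BFS/DFS from vertex 1:
  Visited: {1, 5, 2, 7, 3, 4}
  Reached 6 of 7 vertices

Step 3: Only 6 of 7 vertices reached. Graph is disconnected.
Connected components: {1, 2, 3, 4, 5, 7}, {6}
Answer: No, the graph is not connected (2 components).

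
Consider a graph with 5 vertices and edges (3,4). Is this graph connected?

Step 1: Build adjacency list from edges:
  1: (none)
  2: (none)
  3: 4
  4: 3
  5: (none)

Step 2: Run BFS/DFS from vertex 1:
  Visited: {1}
  Reached 1 of 5 vertices

Step 3: Only 1 of 5 vertices reached. Graph is disconnected.
Connected components: {1}, {2}, {3, 4}, {5}
Answer: No, the graph is not connected (4 components).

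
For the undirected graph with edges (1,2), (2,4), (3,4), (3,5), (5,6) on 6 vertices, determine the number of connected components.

Step 1: Build adjacency list from edges:
  1: 2
  2: 1, 4
  3: 4, 5
  4: 2, 3
  5: 3, 6
  6: 5

Step 2: Run BFS/DFS from vertex 1:
  Visited: {1, 2, 4, 3, 5, 6}
  Reached 6 of 6 vertices

Step 3: All 6 vertices reached from vertex 1, so the graph is connected.
Number of connected components: 1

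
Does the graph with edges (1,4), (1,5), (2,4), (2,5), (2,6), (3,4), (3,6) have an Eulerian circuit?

Step 1: Find the degree of each vertex:
  deg(1) = 2
  deg(2) = 3
  deg(3) = 2
  deg(4) = 3
  deg(5) = 2
  deg(6) = 2

Step 2: Count vertices with odd degree:
  Odd-degree vertices: 2, 4 (2 total)

Step 3: Apply Euler's theorem:
  - Eulerian circuit exists iff graph is connected and all vertices have even degree
  - Eulerian path exists iff graph is connected and has 0 or 2 odd-degree vertices

Graph is connected with exactly 2 odd-degree vertices (2, 4).
Eulerian path exists (starting and ending at the odd-degree vertices), but no Eulerian circuit.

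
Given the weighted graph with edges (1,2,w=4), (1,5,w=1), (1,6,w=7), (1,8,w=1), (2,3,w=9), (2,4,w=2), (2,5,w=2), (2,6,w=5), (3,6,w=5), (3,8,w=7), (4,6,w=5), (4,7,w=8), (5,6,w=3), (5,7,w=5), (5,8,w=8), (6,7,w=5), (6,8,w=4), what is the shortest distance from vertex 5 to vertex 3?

Step 1: Build adjacency list with weights:
  1: 2(w=4), 5(w=1), 6(w=7), 8(w=1)
  2: 1(w=4), 3(w=9), 4(w=2), 5(w=2), 6(w=5)
  3: 2(w=9), 6(w=5), 8(w=7)
  4: 2(w=2), 6(w=5), 7(w=8)
  5: 1(w=1), 2(w=2), 6(w=3), 7(w=5), 8(w=8)
  6: 1(w=7), 2(w=5), 3(w=5), 4(w=5), 5(w=3), 7(w=5), 8(w=4)
  7: 4(w=8), 5(w=5), 6(w=5)
  8: 1(w=1), 3(w=7), 5(w=8), 6(w=4)

Step 2: Apply Dijkstra's algorithm from vertex 5:
  Visit vertex 5 (distance=0)
    Update dist[1] = 1
    Update dist[2] = 2
    Update dist[6] = 3
    Update dist[7] = 5
    Update dist[8] = 8
  Visit vertex 1 (distance=1)
    Update dist[8] = 2
  Visit vertex 2 (distance=2)
    Update dist[3] = 11
    Update dist[4] = 4
  Visit vertex 8 (distance=2)
    Update dist[3] = 9
  Visit vertex 6 (distance=3)
    Update dist[3] = 8
  Visit vertex 4 (distance=4)
  Visit vertex 7 (distance=5)
  Visit vertex 3 (distance=8)

Step 3: Shortest path: 5 -> 6 -> 3
Total weight: 3 + 5 = 8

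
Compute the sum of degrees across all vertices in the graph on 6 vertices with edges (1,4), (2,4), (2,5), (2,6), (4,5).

Step 1: Count edges incident to each vertex:
  deg(1) = 1 (neighbors: 4)
  deg(2) = 3 (neighbors: 4, 5, 6)
  deg(3) = 0 (neighbors: none)
  deg(4) = 3 (neighbors: 1, 2, 5)
  deg(5) = 2 (neighbors: 2, 4)
  deg(6) = 1 (neighbors: 2)

Step 2: Sum all degrees:
  1 + 3 + 0 + 3 + 2 + 1 = 10

Verification: sum of degrees = 2 * |E| = 2 * 5 = 10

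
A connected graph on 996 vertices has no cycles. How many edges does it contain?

A tree on n vertices always has exactly n - 1 edges.
For n = 996: edges = 996 - 1 = 995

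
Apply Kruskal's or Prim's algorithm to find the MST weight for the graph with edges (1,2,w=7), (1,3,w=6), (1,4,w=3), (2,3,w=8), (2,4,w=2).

Apply Kruskal's algorithm (sort edges by weight, add if no cycle):

Sorted edges by weight:
  (2,4) w=2
  (1,4) w=3
  (1,3) w=6
  (1,2) w=7
  (2,3) w=8

Add edge (2,4) w=2 -- no cycle. Running total: 2
Add edge (1,4) w=3 -- no cycle. Running total: 5
Add edge (1,3) w=6 -- no cycle. Running total: 11

MST edges: (2,4,w=2), (1,4,w=3), (1,3,w=6)
Total MST weight: 2 + 3 + 6 = 11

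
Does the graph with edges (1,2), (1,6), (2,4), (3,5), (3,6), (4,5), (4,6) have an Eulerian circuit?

Step 1: Find the degree of each vertex:
  deg(1) = 2
  deg(2) = 2
  deg(3) = 2
  deg(4) = 3
  deg(5) = 2
  deg(6) = 3

Step 2: Count vertices with odd degree:
  Odd-degree vertices: 4, 6 (2 total)

Step 3: Apply Euler's theorem:
  - Eulerian circuit exists iff graph is connected and all vertices have even degree
  - Eulerian path exists iff graph is connected and has 0 or 2 odd-degree vertices

Graph is connected with exactly 2 odd-degree vertices (4, 6).
Eulerian path exists (starting and ending at the odd-degree vertices), but no Eulerian circuit.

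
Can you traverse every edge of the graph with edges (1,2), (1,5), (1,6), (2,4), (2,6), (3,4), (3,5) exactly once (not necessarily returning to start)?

Step 1: Find the degree of each vertex:
  deg(1) = 3
  deg(2) = 3
  deg(3) = 2
  deg(4) = 2
  deg(5) = 2
  deg(6) = 2

Step 2: Count vertices with odd degree:
  Odd-degree vertices: 1, 2 (2 total)

Step 3: Apply Euler's theorem:
  - Eulerian circuit exists iff graph is connected and all vertices have even degree
  - Eulerian path exists iff graph is connected and has 0 or 2 odd-degree vertices

Graph is connected with exactly 2 odd-degree vertices (1, 2).
Eulerian path exists (starting and ending at the odd-degree vertices), but no Eulerian circuit.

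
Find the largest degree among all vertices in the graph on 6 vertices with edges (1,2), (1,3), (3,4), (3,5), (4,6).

Step 1: Count edges incident to each vertex:
  deg(1) = 2 (neighbors: 2, 3)
  deg(2) = 1 (neighbors: 1)
  deg(3) = 3 (neighbors: 1, 4, 5)
  deg(4) = 2 (neighbors: 3, 6)
  deg(5) = 1 (neighbors: 3)
  deg(6) = 1 (neighbors: 4)

Step 2: Find maximum:
  max(2, 1, 3, 2, 1, 1) = 3 (vertex 3)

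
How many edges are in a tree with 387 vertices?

A tree on n vertices always has exactly n - 1 edges.
For n = 387: edges = 387 - 1 = 386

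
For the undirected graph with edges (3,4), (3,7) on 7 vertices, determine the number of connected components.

Step 1: Build adjacency list from edges:
  1: (none)
  2: (none)
  3: 4, 7
  4: 3
  5: (none)
  6: (none)
  7: 3

Step 2: Run BFS/DFS from vertex 1:
  Visited: {1}
  Reached 1 of 7 vertices

Step 3: Only 1 of 7 vertices reached. Graph is disconnected.
Connected components: {1}, {2}, {3, 4, 7}, {5}, {6}
Number of connected components: 5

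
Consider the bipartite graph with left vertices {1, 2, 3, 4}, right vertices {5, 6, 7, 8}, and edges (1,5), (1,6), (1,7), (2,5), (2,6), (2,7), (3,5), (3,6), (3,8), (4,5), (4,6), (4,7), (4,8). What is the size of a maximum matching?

Step 1: List the neighbors of each left vertex:
  1: 5, 6, 7
  2: 5, 6, 7
  3: 5, 6, 8
  4: 5, 6, 7, 8

Step 2: Greedily match left vertices, then look for augmenting paths:
  Match 1 -- 5
  Match 2 -- 6
  Match 3 -- 8
  Match 4 -- 7
  No augmenting path remains.

Step 3: Verify this is maximum:
  Matching size 4 = min(|L|, |R|) = min(4, 4), which is an upper bound, so this matching is maximum.

Maximum matching: {(1,5), (2,6), (3,8), (4,7)}
Size: 4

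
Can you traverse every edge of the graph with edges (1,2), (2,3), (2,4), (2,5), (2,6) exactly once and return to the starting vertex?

Step 1: Find the degree of each vertex:
  deg(1) = 1
  deg(2) = 5
  deg(3) = 1
  deg(4) = 1
  deg(5) = 1
  deg(6) = 1

Step 2: Count vertices with odd degree:
  Odd-degree vertices: 1, 2, 3, 4, 5, 6 (6 total)

Step 3: Apply Euler's theorem:
  - Eulerian circuit exists iff graph is connected and all vertices have even degree
  - Eulerian path exists iff graph is connected and has 0 or 2 odd-degree vertices

Graph has 6 odd-degree vertices (need 0 or 2).
Neither Eulerian path nor Eulerian circuit exists.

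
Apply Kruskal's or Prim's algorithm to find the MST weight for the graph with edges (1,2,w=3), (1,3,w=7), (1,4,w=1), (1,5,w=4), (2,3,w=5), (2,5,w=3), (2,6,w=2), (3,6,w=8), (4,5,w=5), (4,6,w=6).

Apply Kruskal's algorithm (sort edges by weight, add if no cycle):

Sorted edges by weight:
  (1,4) w=1
  (2,6) w=2
  (1,2) w=3
  (2,5) w=3
  (1,5) w=4
  (2,3) w=5
  (4,5) w=5
  (4,6) w=6
  (1,3) w=7
  (3,6) w=8

Add edge (1,4) w=1 -- no cycle. Running total: 1
Add edge (2,6) w=2 -- no cycle. Running total: 3
Add edge (1,2) w=3 -- no cycle. Running total: 6
Add edge (2,5) w=3 -- no cycle. Running total: 9
Skip edge (1,5) w=4 -- would create cycle
Add edge (2,3) w=5 -- no cycle. Running total: 14

MST edges: (1,4,w=1), (2,6,w=2), (1,2,w=3), (2,5,w=3), (2,3,w=5)
Total MST weight: 1 + 2 + 3 + 3 + 5 = 14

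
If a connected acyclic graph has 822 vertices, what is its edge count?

A tree on n vertices always has exactly n - 1 edges.
For n = 822: edges = 822 - 1 = 821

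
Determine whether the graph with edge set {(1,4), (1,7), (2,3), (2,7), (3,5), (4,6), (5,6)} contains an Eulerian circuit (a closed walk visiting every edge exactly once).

Step 1: Find the degree of each vertex:
  deg(1) = 2
  deg(2) = 2
  deg(3) = 2
  deg(4) = 2
  deg(5) = 2
  deg(6) = 2
  deg(7) = 2

Step 2: Count vertices with odd degree:
  All vertices have even degree (0 odd-degree vertices)

Step 3: Apply Euler's theorem:
  - Eulerian circuit exists iff graph is connected and all vertices have even degree
  - Eulerian path exists iff graph is connected and has 0 or 2 odd-degree vertices

Graph is connected with 0 odd-degree vertices.
Both Eulerian circuit and Eulerian path exist.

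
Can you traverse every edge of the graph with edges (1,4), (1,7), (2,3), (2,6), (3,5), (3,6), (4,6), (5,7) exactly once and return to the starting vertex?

Step 1: Find the degree of each vertex:
  deg(1) = 2
  deg(2) = 2
  deg(3) = 3
  deg(4) = 2
  deg(5) = 2
  deg(6) = 3
  deg(7) = 2

Step 2: Count vertices with odd degree:
  Odd-degree vertices: 3, 6 (2 total)

Step 3: Apply Euler's theorem:
  - Eulerian circuit exists iff graph is connected and all vertices have even degree
  - Eulerian path exists iff graph is connected and has 0 or 2 odd-degree vertices

Graph is connected with exactly 2 odd-degree vertices (3, 6).
Eulerian path exists (starting and ending at the odd-degree vertices), but no Eulerian circuit.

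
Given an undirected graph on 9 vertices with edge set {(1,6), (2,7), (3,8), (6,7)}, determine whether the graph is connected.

Step 1: Build adjacency list from edges:
  1: 6
  2: 7
  3: 8
  4: (none)
  5: (none)
  6: 1, 7
  7: 2, 6
  8: 3
  9: (none)

Step 2: Run BFS/DFS from vertex 1:
  Visited: {1, 6, 7, 2}
  Reached 4 of 9 vertices

Step 3: Only 4 of 9 vertices reached. Graph is disconnected.
Connected components: {1, 2, 6, 7}, {3, 8}, {4}, {5}, {9}
Answer: No, the graph is not connected (5 components).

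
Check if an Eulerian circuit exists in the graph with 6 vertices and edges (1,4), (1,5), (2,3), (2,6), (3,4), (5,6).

Step 1: Find the degree of each vertex:
  deg(1) = 2
  deg(2) = 2
  deg(3) = 2
  deg(4) = 2
  deg(5) = 2
  deg(6) = 2

Step 2: Count vertices with odd degree:
  All vertices have even degree (0 odd-degree vertices)

Step 3: Apply Euler's theorem:
  - Eulerian circuit exists iff graph is connected and all vertices have even degree
  - Eulerian path exists iff graph is connected and has 0 or 2 odd-degree vertices

Graph is connected with 0 odd-degree vertices.
Both Eulerian circuit and Eulerian path exist.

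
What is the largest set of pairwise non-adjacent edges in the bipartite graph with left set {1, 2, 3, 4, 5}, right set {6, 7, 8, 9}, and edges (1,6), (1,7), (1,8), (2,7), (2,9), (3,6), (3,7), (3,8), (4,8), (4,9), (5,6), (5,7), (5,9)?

Step 1: List the neighbors of each left vertex:
  1: 6, 7, 8
  2: 7, 9
  3: 6, 7, 8
  4: 8, 9
  5: 6, 7, 9

Step 2: Greedily match left vertices, then look for augmenting paths:
  Match 1 -- 6
  Match 2 -- 7
  Match 3 -- 8
  Match 4 -- 9
  No augmenting path remains.

Step 3: Verify this is maximum:
  Matching size 4 = min(|L|, |R|) = min(5, 4), which is an upper bound, so this matching is maximum.

Maximum matching: {(1,6), (2,7), (3,8), (4,9)}
Size: 4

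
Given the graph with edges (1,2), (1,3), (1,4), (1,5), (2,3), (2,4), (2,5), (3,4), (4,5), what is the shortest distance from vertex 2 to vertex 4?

Step 1: Build adjacency list:
  1: 2, 3, 4, 5
  2: 1, 3, 4, 5
  3: 1, 2, 4
  4: 1, 2, 3, 5
  5: 1, 2, 4

Step 2: BFS from vertex 2 to find shortest path to 4:
  vertex 1 reached at distance 1
  vertex 3 reached at distance 1
  vertex 4 reached at distance 1

Step 3: Shortest path: 2 -> 4
Path length: 1 edge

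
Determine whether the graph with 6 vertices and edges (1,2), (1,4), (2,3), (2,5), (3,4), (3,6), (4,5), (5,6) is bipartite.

Step 1: Attempt 2-coloring using BFS:
  Start at vertex 1, assign color 0
  Color vertex 2 with color 1 (neighbor of 1)
  Color vertex 4 with color 1 (neighbor of 1)
  Color vertex 3 with color 0 (neighbor of 2)
  Color vertex 5 with color 0 (neighbor of 2)
  Color vertex 6 with color 1 (neighbor of 3)

Step 2: 2-coloring succeeded. No conflicts found.
  Set A (color 0): {1, 3, 5}
  Set B (color 1): {2, 4, 6}

The graph is bipartite with partition {1, 3, 5}, {2, 4, 6}.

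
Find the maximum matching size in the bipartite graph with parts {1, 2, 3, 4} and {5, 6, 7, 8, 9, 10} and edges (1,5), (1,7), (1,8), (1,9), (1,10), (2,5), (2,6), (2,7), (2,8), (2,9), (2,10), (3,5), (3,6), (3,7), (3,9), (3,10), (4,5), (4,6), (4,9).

Step 1: List the neighbors of each left vertex:
  1: 5, 7, 8, 9, 10
  2: 5, 6, 7, 8, 9, 10
  3: 5, 6, 7, 9, 10
  4: 5, 6, 9

Step 2: Greedily match left vertices, then look for augmenting paths:
  Match 1 -- 5
  Match 2 -- 6
  Match 3 -- 7
  Match 4 -- 9
  No augmenting path remains.

Step 3: Verify this is maximum:
  Matching size 4 = min(|L|, |R|) = min(4, 6), which is an upper bound, so this matching is maximum.

Maximum matching: {(1,5), (2,6), (3,7), (4,9)}
Size: 4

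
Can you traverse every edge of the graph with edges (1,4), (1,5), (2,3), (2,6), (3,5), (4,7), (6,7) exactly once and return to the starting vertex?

Step 1: Find the degree of each vertex:
  deg(1) = 2
  deg(2) = 2
  deg(3) = 2
  deg(4) = 2
  deg(5) = 2
  deg(6) = 2
  deg(7) = 2

Step 2: Count vertices with odd degree:
  All vertices have even degree (0 odd-degree vertices)

Step 3: Apply Euler's theorem:
  - Eulerian circuit exists iff graph is connected and all vertices have even degree
  - Eulerian path exists iff graph is connected and has 0 or 2 odd-degree vertices

Graph is connected with 0 odd-degree vertices.
Both Eulerian circuit and Eulerian path exist.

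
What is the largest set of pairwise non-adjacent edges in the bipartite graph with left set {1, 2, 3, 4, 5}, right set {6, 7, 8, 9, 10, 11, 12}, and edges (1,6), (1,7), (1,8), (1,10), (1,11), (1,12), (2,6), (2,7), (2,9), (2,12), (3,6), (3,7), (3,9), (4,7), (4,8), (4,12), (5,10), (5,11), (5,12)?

Step 1: List the neighbors of each left vertex:
  1: 6, 7, 8, 10, 11, 12
  2: 6, 7, 9, 12
  3: 6, 7, 9
  4: 7, 8, 12
  5: 10, 11, 12

Step 2: Greedily match left vertices, then look for augmenting paths:
  Match 1 -- 6
  Match 2 -- 7
  Match 3 -- 9
  Match 4 -- 8
  Match 5 -- 10
  No augmenting path remains.

Step 3: Verify this is maximum:
  Matching size 5 = min(|L|, |R|) = min(5, 7), which is an upper bound, so this matching is maximum.

Maximum matching: {(1,6), (2,7), (3,9), (4,8), (5,10)}
Size: 5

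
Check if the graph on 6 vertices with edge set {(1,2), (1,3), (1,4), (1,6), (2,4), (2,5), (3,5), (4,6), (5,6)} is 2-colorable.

Step 1: Attempt 2-coloring using BFS:
  Start at vertex 1, assign color 0
  Color vertex 2 with color 1 (neighbor of 1)
  Color vertex 3 with color 1 (neighbor of 1)
  Color vertex 4 with color 1 (neighbor of 1)
  Color vertex 6 with color 1 (neighbor of 1)

Step 2: Conflict found! Vertices 2 and 4 are adjacent but have the same color.
This means the graph contains an odd cycle.

The graph is NOT bipartite.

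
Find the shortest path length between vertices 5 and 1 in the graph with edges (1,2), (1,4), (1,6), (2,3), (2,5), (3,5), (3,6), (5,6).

Step 1: Build adjacency list:
  1: 2, 4, 6
  2: 1, 3, 5
  3: 2, 5, 6
  4: 1
  5: 2, 3, 6
  6: 1, 3, 5

Step 2: BFS from vertex 5 to find shortest path to 1:
  vertex 2 reached at distance 1
  vertex 3 reached at distance 1
  vertex 6 reached at distance 1
  vertex 1 reached at distance 2

Step 3: Shortest path: 5 -> 2 -> 1
Path length: 2 edges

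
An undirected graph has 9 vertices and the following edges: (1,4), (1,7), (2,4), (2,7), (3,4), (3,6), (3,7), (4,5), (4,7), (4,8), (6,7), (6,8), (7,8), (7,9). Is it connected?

Step 1: Build adjacency list from edges:
  1: 4, 7
  2: 4, 7
  3: 4, 6, 7
  4: 1, 2, 3, 5, 7, 8
  5: 4
  6: 3, 7, 8
  7: 1, 2, 3, 4, 6, 8, 9
  8: 4, 6, 7
  9: 7

Step 2: Run BFS/DFS from vertex 1:
  Visited: {1, 4, 7, 2, 3, 5, 8, 6, 9}
  Reached 9 of 9 vertices

Step 3: All 9 vertices reached from vertex 1, so the graph is connected.
Answer: Yes, the graph is connected.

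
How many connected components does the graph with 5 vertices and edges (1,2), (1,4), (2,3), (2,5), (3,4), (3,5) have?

Step 1: Build adjacency list from edges:
  1: 2, 4
  2: 1, 3, 5
  3: 2, 4, 5
  4: 1, 3
  5: 2, 3

Step 2: Run BFS/DFS from vertex 1:
  Visited: {1, 2, 4, 3, 5}
  Reached 5 of 5 vertices

Step 3: All 5 vertices reached from vertex 1, so the graph is connected.
Number of connected components: 1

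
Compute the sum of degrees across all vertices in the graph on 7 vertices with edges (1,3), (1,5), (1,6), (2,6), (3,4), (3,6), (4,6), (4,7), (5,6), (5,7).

Step 1: Count edges incident to each vertex:
  deg(1) = 3 (neighbors: 3, 5, 6)
  deg(2) = 1 (neighbors: 6)
  deg(3) = 3 (neighbors: 1, 4, 6)
  deg(4) = 3 (neighbors: 3, 6, 7)
  deg(5) = 3 (neighbors: 1, 6, 7)
  deg(6) = 5 (neighbors: 1, 2, 3, 4, 5)
  deg(7) = 2 (neighbors: 4, 5)

Step 2: Sum all degrees:
  3 + 1 + 3 + 3 + 3 + 5 + 2 = 20

Verification: sum of degrees = 2 * |E| = 2 * 10 = 20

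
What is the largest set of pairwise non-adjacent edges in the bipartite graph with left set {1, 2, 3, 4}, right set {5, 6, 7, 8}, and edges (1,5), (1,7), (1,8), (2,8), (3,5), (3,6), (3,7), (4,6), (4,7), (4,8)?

Step 1: List the neighbors of each left vertex:
  1: 5, 7, 8
  2: 8
  3: 5, 6, 7
  4: 6, 7, 8

Step 2: Greedily match left vertices, then look for augmenting paths:
  Match 1 -- 5
  Match 2 -- 8
  Match 3 -- 6
  Match 4 -- 7
  No augmenting path remains.

Step 3: Verify this is maximum:
  Matching size 4 = min(|L|, |R|) = min(4, 4), which is an upper bound, so this matching is maximum.

Maximum matching: {(1,5), (2,8), (3,6), (4,7)}
Size: 4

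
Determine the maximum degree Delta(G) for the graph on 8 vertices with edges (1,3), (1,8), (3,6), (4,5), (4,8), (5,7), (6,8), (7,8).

Step 1: Count edges incident to each vertex:
  deg(1) = 2 (neighbors: 3, 8)
  deg(2) = 0 (neighbors: none)
  deg(3) = 2 (neighbors: 1, 6)
  deg(4) = 2 (neighbors: 5, 8)
  deg(5) = 2 (neighbors: 4, 7)
  deg(6) = 2 (neighbors: 3, 8)
  deg(7) = 2 (neighbors: 5, 8)
  deg(8) = 4 (neighbors: 1, 4, 6, 7)

Step 2: Find maximum:
  max(2, 0, 2, 2, 2, 2, 2, 4) = 4 (vertex 8)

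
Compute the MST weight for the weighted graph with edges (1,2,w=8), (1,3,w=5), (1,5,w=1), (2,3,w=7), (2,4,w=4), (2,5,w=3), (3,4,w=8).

Apply Kruskal's algorithm (sort edges by weight, add if no cycle):

Sorted edges by weight:
  (1,5) w=1
  (2,5) w=3
  (2,4) w=4
  (1,3) w=5
  (2,3) w=7
  (1,2) w=8
  (3,4) w=8

Add edge (1,5) w=1 -- no cycle. Running total: 1
Add edge (2,5) w=3 -- no cycle. Running total: 4
Add edge (2,4) w=4 -- no cycle. Running total: 8
Add edge (1,3) w=5 -- no cycle. Running total: 13

MST edges: (1,5,w=1), (2,5,w=3), (2,4,w=4), (1,3,w=5)
Total MST weight: 1 + 3 + 4 + 5 = 13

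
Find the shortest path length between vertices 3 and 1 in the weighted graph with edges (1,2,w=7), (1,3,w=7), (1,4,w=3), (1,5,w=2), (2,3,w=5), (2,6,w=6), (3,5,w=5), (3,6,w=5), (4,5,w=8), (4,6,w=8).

Step 1: Build adjacency list with weights:
  1: 2(w=7), 3(w=7), 4(w=3), 5(w=2)
  2: 1(w=7), 3(w=5), 6(w=6)
  3: 1(w=7), 2(w=5), 5(w=5), 6(w=5)
  4: 1(w=3), 5(w=8), 6(w=8)
  5: 1(w=2), 3(w=5), 4(w=8)
  6: 2(w=6), 3(w=5), 4(w=8)

Step 2: Apply Dijkstra's algorithm from vertex 3:
  Visit vertex 3 (distance=0)
    Update dist[1] = 7
    Update dist[2] = 5
    Update dist[5] = 5
    Update dist[6] = 5
  Visit vertex 2 (distance=5)
  Visit vertex 5 (distance=5)
    Update dist[4] = 13
  Visit vertex 6 (distance=5)
  Visit vertex 1 (distance=7)
    Update dist[4] = 10

Step 3: Shortest path: 3 -> 1
Total weight: 7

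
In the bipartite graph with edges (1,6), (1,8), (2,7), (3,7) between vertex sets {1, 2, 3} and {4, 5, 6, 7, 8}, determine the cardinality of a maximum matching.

Step 1: List the neighbors of each left vertex:
  1: 6, 8
  2: 7
  3: 7

Step 2: Greedily match left vertices, then look for augmenting paths:
  Match 1 -- 6
  Match 2 -- 7
  No augmenting path remains.

Step 3: Verify this is maximum:
  Matching has size 2. The vertex set {1, 7} covers every edge and has size 2; any matching has at most one edge per cover vertex, so 2 is maximum (König's theorem).

Maximum matching: {(1,6), (2,7)}
Size: 2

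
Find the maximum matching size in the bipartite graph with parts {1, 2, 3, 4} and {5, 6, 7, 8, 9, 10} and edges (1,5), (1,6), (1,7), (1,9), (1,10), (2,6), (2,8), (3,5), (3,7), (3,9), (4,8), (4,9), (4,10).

Step 1: List the neighbors of each left vertex:
  1: 5, 6, 7, 9, 10
  2: 6, 8
  3: 5, 7, 9
  4: 8, 9, 10

Step 2: Greedily match left vertices, then look for augmenting paths:
  Match 1 -- 5
  Match 2 -- 6
  Match 3 -- 7
  Match 4 -- 8
  No augmenting path remains.

Step 3: Verify this is maximum:
  Matching size 4 = min(|L|, |R|) = min(4, 6), which is an upper bound, so this matching is maximum.

Maximum matching: {(1,5), (2,6), (3,7), (4,8)}
Size: 4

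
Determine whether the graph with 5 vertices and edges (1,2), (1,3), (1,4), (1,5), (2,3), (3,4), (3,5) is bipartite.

Step 1: Attempt 2-coloring using BFS:
  Start at vertex 1, assign color 0
  Color vertex 2 with color 1 (neighbor of 1)
  Color vertex 3 with color 1 (neighbor of 1)
  Color vertex 4 with color 1 (neighbor of 1)
  Color vertex 5 with color 1 (neighbor of 1)

Step 2: Conflict found! Vertices 2 and 3 are adjacent but have the same color.
This means the graph contains an odd cycle.

The graph is NOT bipartite.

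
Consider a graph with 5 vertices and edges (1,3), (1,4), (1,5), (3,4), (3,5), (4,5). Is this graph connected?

Step 1: Build adjacency list from edges:
  1: 3, 4, 5
  2: (none)
  3: 1, 4, 5
  4: 1, 3, 5
  5: 1, 3, 4

Step 2: Run BFS/DFS from vertex 1:
  Visited: {1, 3, 4, 5}
  Reached 4 of 5 vertices

Step 3: Only 4 of 5 vertices reached. Graph is disconnected.
Connected components: {1, 3, 4, 5}, {2}
Answer: No, the graph is not connected (2 components).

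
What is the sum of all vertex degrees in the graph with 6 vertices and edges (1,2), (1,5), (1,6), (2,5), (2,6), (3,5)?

Step 1: Count edges incident to each vertex:
  deg(1) = 3 (neighbors: 2, 5, 6)
  deg(2) = 3 (neighbors: 1, 5, 6)
  deg(3) = 1 (neighbors: 5)
  deg(4) = 0 (neighbors: none)
  deg(5) = 3 (neighbors: 1, 2, 3)
  deg(6) = 2 (neighbors: 1, 2)

Step 2: Sum all degrees:
  3 + 3 + 1 + 0 + 3 + 2 = 12

Verification: sum of degrees = 2 * |E| = 2 * 6 = 12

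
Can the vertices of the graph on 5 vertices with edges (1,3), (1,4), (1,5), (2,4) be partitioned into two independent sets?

Step 1: Attempt 2-coloring using BFS:
  Start at vertex 1, assign color 0
  Color vertex 3 with color 1 (neighbor of 1)
  Color vertex 4 with color 1 (neighbor of 1)
  Color vertex 5 with color 1 (neighbor of 1)
  Color vertex 2 with color 0 (neighbor of 4)

Step 2: 2-coloring succeeded. No conflicts found.
  Set A (color 0): {1, 2}
  Set B (color 1): {3, 4, 5}

The graph is bipartite with partition {1, 2}, {3, 4, 5}.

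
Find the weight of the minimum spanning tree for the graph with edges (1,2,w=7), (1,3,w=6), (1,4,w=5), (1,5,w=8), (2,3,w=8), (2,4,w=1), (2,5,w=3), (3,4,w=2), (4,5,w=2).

Apply Kruskal's algorithm (sort edges by weight, add if no cycle):

Sorted edges by weight:
  (2,4) w=1
  (3,4) w=2
  (4,5) w=2
  (2,5) w=3
  (1,4) w=5
  (1,3) w=6
  (1,2) w=7
  (1,5) w=8
  (2,3) w=8

Add edge (2,4) w=1 -- no cycle. Running total: 1
Add edge (3,4) w=2 -- no cycle. Running total: 3
Add edge (4,5) w=2 -- no cycle. Running total: 5
Skip edge (2,5) w=3 -- would create cycle
Add edge (1,4) w=5 -- no cycle. Running total: 10

MST edges: (2,4,w=1), (3,4,w=2), (4,5,w=2), (1,4,w=5)
Total MST weight: 1 + 2 + 2 + 5 = 10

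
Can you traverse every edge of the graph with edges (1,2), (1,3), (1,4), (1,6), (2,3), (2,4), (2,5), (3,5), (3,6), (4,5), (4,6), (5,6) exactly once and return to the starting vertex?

Step 1: Find the degree of each vertex:
  deg(1) = 4
  deg(2) = 4
  deg(3) = 4
  deg(4) = 4
  deg(5) = 4
  deg(6) = 4

Step 2: Count vertices with odd degree:
  All vertices have even degree (0 odd-degree vertices)

Step 3: Apply Euler's theorem:
  - Eulerian circuit exists iff graph is connected and all vertices have even degree
  - Eulerian path exists iff graph is connected and has 0 or 2 odd-degree vertices

Graph is connected with 0 odd-degree vertices.
Both Eulerian circuit and Eulerian path exist.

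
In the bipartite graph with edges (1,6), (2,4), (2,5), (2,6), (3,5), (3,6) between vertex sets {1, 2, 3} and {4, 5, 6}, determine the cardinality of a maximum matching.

Step 1: List the neighbors of each left vertex:
  1: 6
  2: 4, 5, 6
  3: 5, 6

Step 2: Greedily match left vertices, then look for augmenting paths:
  Match 1 -- 6
  Match 2 -- 4
  Match 3 -- 5
  No augmenting path remains.

Step 3: Verify this is maximum:
  Matching size 3 = min(|L|, |R|) = min(3, 3), which is an upper bound, so this matching is maximum.

Maximum matching: {(1,6), (2,4), (3,5)}
Size: 3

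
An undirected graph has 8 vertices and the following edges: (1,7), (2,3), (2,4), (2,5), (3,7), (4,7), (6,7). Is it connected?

Step 1: Build adjacency list from edges:
  1: 7
  2: 3, 4, 5
  3: 2, 7
  4: 2, 7
  5: 2
  6: 7
  7: 1, 3, 4, 6
  8: (none)

Step 2: Run BFS/DFS from vertex 1:
  Visited: {1, 7, 3, 4, 6, 2, 5}
  Reached 7 of 8 vertices

Step 3: Only 7 of 8 vertices reached. Graph is disconnected.
Connected components: {1, 2, 3, 4, 5, 6, 7}, {8}
Answer: No, the graph is not connected (2 components).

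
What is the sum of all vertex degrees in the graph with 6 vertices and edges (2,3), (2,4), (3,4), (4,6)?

Step 1: Count edges incident to each vertex:
  deg(1) = 0 (neighbors: none)
  deg(2) = 2 (neighbors: 3, 4)
  deg(3) = 2 (neighbors: 2, 4)
  deg(4) = 3 (neighbors: 2, 3, 6)
  deg(5) = 0 (neighbors: none)
  deg(6) = 1 (neighbors: 4)

Step 2: Sum all degrees:
  0 + 2 + 2 + 3 + 0 + 1 = 8

Verification: sum of degrees = 2 * |E| = 2 * 4 = 8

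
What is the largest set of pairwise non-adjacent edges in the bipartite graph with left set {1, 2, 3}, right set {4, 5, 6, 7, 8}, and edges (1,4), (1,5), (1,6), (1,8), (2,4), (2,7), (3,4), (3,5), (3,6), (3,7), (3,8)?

Step 1: List the neighbors of each left vertex:
  1: 4, 5, 6, 8
  2: 4, 7
  3: 4, 5, 6, 7, 8

Step 2: Greedily match left vertices, then look for augmenting paths:
  Match 1 -- 4
  Match 2 -- 7
  Match 3 -- 5
  No augmenting path remains.

Step 3: Verify this is maximum:
  Matching size 3 = min(|L|, |R|) = min(3, 5), which is an upper bound, so this matching is maximum.

Maximum matching: {(1,4), (2,7), (3,5)}
Size: 3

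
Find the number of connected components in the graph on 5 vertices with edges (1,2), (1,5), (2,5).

Step 1: Build adjacency list from edges:
  1: 2, 5
  2: 1, 5
  3: (none)
  4: (none)
  5: 1, 2

Step 2: Run BFS/DFS from vertex 1:
  Visited: {1, 2, 5}
  Reached 3 of 5 vertices

Step 3: Only 3 of 5 vertices reached. Graph is disconnected.
Connected components: {1, 2, 5}, {3}, {4}
Number of connected components: 3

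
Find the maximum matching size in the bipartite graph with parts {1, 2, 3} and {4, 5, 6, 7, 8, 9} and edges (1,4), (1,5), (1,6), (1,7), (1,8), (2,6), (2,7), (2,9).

Step 1: List the neighbors of each left vertex:
  1: 4, 5, 6, 7, 8
  2: 6, 7, 9
  3: (none)

Step 2: Greedily match left vertices, then look for augmenting paths:
  Match 1 -- 4
  Match 2 -- 6
  No augmenting path remains.

Step 3: Verify this is maximum:
  Matching has size 2. The vertex set {1, 2} covers every edge and has size 2; any matching has at most one edge per cover vertex, so 2 is maximum (König's theorem).

Maximum matching: {(1,4), (2,6)}
Size: 2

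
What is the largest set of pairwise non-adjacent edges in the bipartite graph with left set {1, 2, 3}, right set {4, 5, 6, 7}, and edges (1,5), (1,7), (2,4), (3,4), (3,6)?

Step 1: List the neighbors of each left vertex:
  1: 5, 7
  2: 4
  3: 4, 6

Step 2: Greedily match left vertices, then look for augmenting paths:
  Match 1 -- 5
  Match 2 -- 4
  Match 3 -- 6
  No augmenting path remains.

Step 3: Verify this is maximum:
  Matching size 3 = min(|L|, |R|) = min(3, 4), which is an upper bound, so this matching is maximum.

Maximum matching: {(1,5), (2,4), (3,6)}
Size: 3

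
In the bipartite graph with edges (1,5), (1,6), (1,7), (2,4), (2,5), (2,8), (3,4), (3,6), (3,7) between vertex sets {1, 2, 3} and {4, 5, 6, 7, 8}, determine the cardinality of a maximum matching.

Step 1: List the neighbors of each left vertex:
  1: 5, 6, 7
  2: 4, 5, 8
  3: 4, 6, 7

Step 2: Greedily match left vertices, then look for augmenting paths:
  Match 1 -- 5
  Match 2 -- 4
  Match 3 -- 6
  No augmenting path remains.

Step 3: Verify this is maximum:
  Matching size 3 = min(|L|, |R|) = min(3, 5), which is an upper bound, so this matching is maximum.

Maximum matching: {(1,5), (2,4), (3,6)}
Size: 3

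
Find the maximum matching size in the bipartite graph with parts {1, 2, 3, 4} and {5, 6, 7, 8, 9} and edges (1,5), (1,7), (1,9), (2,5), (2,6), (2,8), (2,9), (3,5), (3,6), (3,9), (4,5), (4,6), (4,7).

Step 1: List the neighbors of each left vertex:
  1: 5, 7, 9
  2: 5, 6, 8, 9
  3: 5, 6, 9
  4: 5, 6, 7

Step 2: Greedily match left vertices, then look for augmenting paths:
  Match 1 -- 5
  Match 2 -- 6
  Match 3 -- 9
  Match 4 -- 7
  No augmenting path remains.

Step 3: Verify this is maximum:
  Matching size 4 = min(|L|, |R|) = min(4, 5), which is an upper bound, so this matching is maximum.

Maximum matching: {(1,5), (2,6), (3,9), (4,7)}
Size: 4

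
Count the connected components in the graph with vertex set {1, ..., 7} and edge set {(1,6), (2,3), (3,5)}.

Step 1: Build adjacency list from edges:
  1: 6
  2: 3
  3: 2, 5
  4: (none)
  5: 3
  6: 1
  7: (none)

Step 2: Run BFS/DFS from vertex 1:
  Visited: {1, 6}
  Reached 2 of 7 vertices

Step 3: Only 2 of 7 vertices reached. Graph is disconnected.
Connected components: {1, 6}, {2, 3, 5}, {4}, {7}
Number of connected components: 4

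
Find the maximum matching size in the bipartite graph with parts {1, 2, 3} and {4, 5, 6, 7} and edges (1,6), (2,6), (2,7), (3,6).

Step 1: List the neighbors of each left vertex:
  1: 6
  2: 6, 7
  3: 6

Step 2: Greedily match left vertices, then look for augmenting paths:
  Match 1 -- 6
  Match 2 -- 7
  No augmenting path remains.

Step 3: Verify this is maximum:
  Matching has size 2. The vertex set {2, 6} covers every edge and has size 2; any matching has at most one edge per cover vertex, so 2 is maximum (König's theorem).

Maximum matching: {(1,6), (2,7)}
Size: 2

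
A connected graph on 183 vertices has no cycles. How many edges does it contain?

A tree on n vertices always has exactly n - 1 edges.
For n = 183: edges = 183 - 1 = 182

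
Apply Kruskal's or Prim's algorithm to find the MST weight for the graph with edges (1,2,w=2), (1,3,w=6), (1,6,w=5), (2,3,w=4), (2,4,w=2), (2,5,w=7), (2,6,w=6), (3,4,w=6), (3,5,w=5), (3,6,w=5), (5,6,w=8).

Apply Kruskal's algorithm (sort edges by weight, add if no cycle):

Sorted edges by weight:
  (1,2) w=2
  (2,4) w=2
  (2,3) w=4
  (1,6) w=5
  (3,5) w=5
  (3,6) w=5
  (1,3) w=6
  (2,6) w=6
  (3,4) w=6
  (2,5) w=7
  (5,6) w=8

Add edge (1,2) w=2 -- no cycle. Running total: 2
Add edge (2,4) w=2 -- no cycle. Running total: 4
Add edge (2,3) w=4 -- no cycle. Running total: 8
Add edge (1,6) w=5 -- no cycle. Running total: 13
Add edge (3,5) w=5 -- no cycle. Running total: 18

MST edges: (1,2,w=2), (2,4,w=2), (2,3,w=4), (1,6,w=5), (3,5,w=5)
Total MST weight: 2 + 2 + 4 + 5 + 5 = 18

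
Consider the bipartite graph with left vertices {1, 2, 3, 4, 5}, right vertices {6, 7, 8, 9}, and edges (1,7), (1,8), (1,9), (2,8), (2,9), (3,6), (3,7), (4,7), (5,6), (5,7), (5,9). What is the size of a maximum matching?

Step 1: List the neighbors of each left vertex:
  1: 7, 8, 9
  2: 8, 9
  3: 6, 7
  4: 7
  5: 6, 7, 9

Step 2: Greedily match left vertices, then look for augmenting paths:
  Match 1 -- 7
  Match 2 -- 8
  Match 3 -- 6
  Match 5 -- 9
  No augmenting path remains.

Step 3: Verify this is maximum:
  Matching size 4 = min(|L|, |R|) = min(5, 4), which is an upper bound, so this matching is maximum.

Maximum matching: {(1,7), (2,8), (3,6), (5,9)}
Size: 4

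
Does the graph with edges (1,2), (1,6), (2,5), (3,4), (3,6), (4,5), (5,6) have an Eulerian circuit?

Step 1: Find the degree of each vertex:
  deg(1) = 2
  deg(2) = 2
  deg(3) = 2
  deg(4) = 2
  deg(5) = 3
  deg(6) = 3

Step 2: Count vertices with odd degree:
  Odd-degree vertices: 5, 6 (2 total)

Step 3: Apply Euler's theorem:
  - Eulerian circuit exists iff graph is connected and all vertices have even degree
  - Eulerian path exists iff graph is connected and has 0 or 2 odd-degree vertices

Graph is connected with exactly 2 odd-degree vertices (5, 6).
Eulerian path exists (starting and ending at the odd-degree vertices), but no Eulerian circuit.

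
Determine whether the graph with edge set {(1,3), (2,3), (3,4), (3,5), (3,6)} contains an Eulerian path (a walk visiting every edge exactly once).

Step 1: Find the degree of each vertex:
  deg(1) = 1
  deg(2) = 1
  deg(3) = 5
  deg(4) = 1
  deg(5) = 1
  deg(6) = 1

Step 2: Count vertices with odd degree:
  Odd-degree vertices: 1, 2, 3, 4, 5, 6 (6 total)

Step 3: Apply Euler's theorem:
  - Eulerian circuit exists iff graph is connected and all vertices have even degree
  - Eulerian path exists iff graph is connected and has 0 or 2 odd-degree vertices

Graph has 6 odd-degree vertices (need 0 or 2).
Neither Eulerian path nor Eulerian circuit exists.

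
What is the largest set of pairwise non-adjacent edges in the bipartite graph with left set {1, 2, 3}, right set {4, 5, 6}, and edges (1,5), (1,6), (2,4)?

Step 1: List the neighbors of each left vertex:
  1: 5, 6
  2: 4
  3: (none)

Step 2: Greedily match left vertices, then look for augmenting paths:
  Match 1 -- 5
  Match 2 -- 4
  No augmenting path remains.

Step 3: Verify this is maximum:
  Matching has size 2. The vertex set {1, 2} covers every edge and has size 2; any matching has at most one edge per cover vertex, so 2 is maximum (König's theorem).

Maximum matching: {(1,5), (2,4)}
Size: 2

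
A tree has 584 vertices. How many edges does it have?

A tree on n vertices always has exactly n - 1 edges.
For n = 584: edges = 584 - 1 = 583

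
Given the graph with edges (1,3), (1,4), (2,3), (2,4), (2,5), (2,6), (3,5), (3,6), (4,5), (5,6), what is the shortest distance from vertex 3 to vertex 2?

Step 1: Build adjacency list:
  1: 3, 4
  2: 3, 4, 5, 6
  3: 1, 2, 5, 6
  4: 1, 2, 5
  5: 2, 3, 4, 6
  6: 2, 3, 5

Step 2: BFS from vertex 3 to find shortest path to 2:
  vertex 1 reached at distance 1
  vertex 2 reached at distance 1

Step 3: Shortest path: 3 -> 2
Path length: 1 edge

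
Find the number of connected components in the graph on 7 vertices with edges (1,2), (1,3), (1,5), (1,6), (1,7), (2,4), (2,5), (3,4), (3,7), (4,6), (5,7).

Step 1: Build adjacency list from edges:
  1: 2, 3, 5, 6, 7
  2: 1, 4, 5
  3: 1, 4, 7
  4: 2, 3, 6
  5: 1, 2, 7
  6: 1, 4
  7: 1, 3, 5

Step 2: Run BFS/DFS from vertex 1:
  Visited: {1, 2, 3, 5, 6, 7, 4}
  Reached 7 of 7 vertices

Step 3: All 7 vertices reached from vertex 1, so the graph is connected.
Number of connected components: 1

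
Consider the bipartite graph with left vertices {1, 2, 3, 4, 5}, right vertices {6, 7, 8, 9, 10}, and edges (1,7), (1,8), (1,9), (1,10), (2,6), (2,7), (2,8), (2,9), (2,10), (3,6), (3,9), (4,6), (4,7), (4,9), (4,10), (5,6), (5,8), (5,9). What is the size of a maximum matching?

Step 1: List the neighbors of each left vertex:
  1: 7, 8, 9, 10
  2: 6, 7, 8, 9, 10
  3: 6, 9
  4: 6, 7, 9, 10
  5: 6, 8, 9

Step 2: Greedily match left vertices, then look for augmenting paths:
  Match 1 -- 7
  Match 2 -- 6
  Match 3 -- 9
  Match 4 -- 10
  Match 5 -- 8
  No augmenting path remains.

Step 3: Verify this is maximum:
  Matching size 5 = min(|L|, |R|) = min(5, 5), which is an upper bound, so this matching is maximum.

Maximum matching: {(1,7), (2,6), (3,9), (4,10), (5,8)}
Size: 5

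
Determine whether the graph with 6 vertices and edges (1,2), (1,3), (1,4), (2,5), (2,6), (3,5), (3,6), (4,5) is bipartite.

Step 1: Attempt 2-coloring using BFS:
  Start at vertex 1, assign color 0
  Color vertex 2 with color 1 (neighbor of 1)
  Color vertex 3 with color 1 (neighbor of 1)
  Color vertex 4 with color 1 (neighbor of 1)
  Color vertex 5 with color 0 (neighbor of 2)
  Color vertex 6 with color 0 (neighbor of 2)

Step 2: 2-coloring succeeded. No conflicts found.
  Set A (color 0): {1, 5, 6}
  Set B (color 1): {2, 3, 4}

The graph is bipartite with partition {1, 5, 6}, {2, 3, 4}.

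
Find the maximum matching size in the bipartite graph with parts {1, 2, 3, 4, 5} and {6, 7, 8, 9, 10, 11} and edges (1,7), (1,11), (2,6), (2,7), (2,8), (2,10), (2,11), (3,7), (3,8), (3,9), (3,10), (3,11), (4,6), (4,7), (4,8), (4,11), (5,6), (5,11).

Step 1: List the neighbors of each left vertex:
  1: 7, 11
  2: 6, 7, 8, 10, 11
  3: 7, 8, 9, 10, 11
  4: 6, 7, 8, 11
  5: 6, 11

Step 2: Greedily match left vertices, then look for augmenting paths:
  Match 1 -- 7
  Match 2 -- 10
  Match 3 -- 8
  Match 4 -- 11
  Match 5 -- 6
  No augmenting path remains.

Step 3: Verify this is maximum:
  Matching size 5 = min(|L|, |R|) = min(5, 6), which is an upper bound, so this matching is maximum.

Maximum matching: {(1,7), (2,10), (3,8), (4,11), (5,6)}
Size: 5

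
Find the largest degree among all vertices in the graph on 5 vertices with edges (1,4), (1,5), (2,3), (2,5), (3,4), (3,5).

Step 1: Count edges incident to each vertex:
  deg(1) = 2 (neighbors: 4, 5)
  deg(2) = 2 (neighbors: 3, 5)
  deg(3) = 3 (neighbors: 2, 4, 5)
  deg(4) = 2 (neighbors: 1, 3)
  deg(5) = 3 (neighbors: 1, 2, 3)

Step 2: Find maximum:
  max(2, 2, 3, 2, 3) = 3 (vertex 3)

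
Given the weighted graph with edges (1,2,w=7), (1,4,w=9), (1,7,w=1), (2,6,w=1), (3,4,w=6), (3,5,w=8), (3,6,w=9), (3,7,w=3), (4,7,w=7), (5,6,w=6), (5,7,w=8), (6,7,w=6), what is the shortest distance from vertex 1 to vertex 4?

Step 1: Build adjacency list with weights:
  1: 2(w=7), 4(w=9), 7(w=1)
  2: 1(w=7), 6(w=1)
  3: 4(w=6), 5(w=8), 6(w=9), 7(w=3)
  4: 1(w=9), 3(w=6), 7(w=7)
  5: 3(w=8), 6(w=6), 7(w=8)
  6: 2(w=1), 3(w=9), 5(w=6), 7(w=6)
  7: 1(w=1), 3(w=3), 4(w=7), 5(w=8), 6(w=6)

Step 2: Apply Dijkstra's algorithm from vertex 1:
  Visit vertex 1 (distance=0)
    Update dist[2] = 7
    Update dist[4] = 9
    Update dist[7] = 1
  Visit vertex 7 (distance=1)
    Update dist[3] = 4
    Update dist[4] = 8
    Update dist[5] = 9
    Update dist[6] = 7
  Visit vertex 3 (distance=4)
  Visit vertex 2 (distance=7)
  Visit vertex 6 (distance=7)
  Visit vertex 4 (distance=8)

Step 3: Shortest path: 1 -> 7 -> 4
Total weight: 1 + 7 = 8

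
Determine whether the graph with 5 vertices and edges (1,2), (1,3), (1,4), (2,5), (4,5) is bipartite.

Step 1: Attempt 2-coloring using BFS:
  Start at vertex 1, assign color 0
  Color vertex 2 with color 1 (neighbor of 1)
  Color vertex 3 with color 1 (neighbor of 1)
  Color vertex 4 with color 1 (neighbor of 1)
  Color vertex 5 with color 0 (neighbor of 2)

Step 2: 2-coloring succeeded. No conflicts found.
  Set A (color 0): {1, 5}
  Set B (color 1): {2, 3, 4}

The graph is bipartite with partition {1, 5}, {2, 3, 4}.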